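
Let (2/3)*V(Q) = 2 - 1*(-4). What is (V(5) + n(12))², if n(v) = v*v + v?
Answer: 27225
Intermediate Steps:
V(Q) = 9 (V(Q) = 3*(2 - 1*(-4))/2 = 3*(2 + 4)/2 = (3/2)*6 = 9)
n(v) = v + v² (n(v) = v² + v = v + v²)
(V(5) + n(12))² = (9 + 12*(1 + 12))² = (9 + 12*13)² = (9 + 156)² = 165² = 27225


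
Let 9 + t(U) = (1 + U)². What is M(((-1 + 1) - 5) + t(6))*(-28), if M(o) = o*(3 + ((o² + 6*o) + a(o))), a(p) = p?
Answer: -1443540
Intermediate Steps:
t(U) = -9 + (1 + U)²
M(o) = o*(3 + o² + 7*o) (M(o) = o*(3 + ((o² + 6*o) + o)) = o*(3 + (o² + 7*o)) = o*(3 + o² + 7*o))
M(((-1 + 1) - 5) + t(6))*(-28) = ((((-1 + 1) - 5) + (-9 + (1 + 6)²))*(3 + (((-1 + 1) - 5) + (-9 + (1 + 6)²))² + 7*(((-1 + 1) - 5) + (-9 + (1 + 6)²))))*(-28) = (((0 - 5) + (-9 + 7²))*(3 + ((0 - 5) + (-9 + 7²))² + 7*((0 - 5) + (-9 + 7²))))*(-28) = ((-5 + (-9 + 49))*(3 + (-5 + (-9 + 49))² + 7*(-5 + (-9 + 49))))*(-28) = ((-5 + 40)*(3 + (-5 + 40)² + 7*(-5 + 40)))*(-28) = (35*(3 + 35² + 7*35))*(-28) = (35*(3 + 1225 + 245))*(-28) = (35*1473)*(-28) = 51555*(-28) = -1443540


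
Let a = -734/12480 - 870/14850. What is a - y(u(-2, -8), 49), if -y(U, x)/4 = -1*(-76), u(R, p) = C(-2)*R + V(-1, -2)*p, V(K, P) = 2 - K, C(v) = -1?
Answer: 12515101/41184 ≈ 303.88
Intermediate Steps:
a = -4835/41184 (a = -734*1/12480 - 870*1/14850 = -367/6240 - 29/495 = -4835/41184 ≈ -0.11740)
u(R, p) = -R + 3*p (u(R, p) = -R + (2 - 1*(-1))*p = -R + (2 + 1)*p = -R + 3*p)
y(U, x) = -304 (y(U, x) = -(-4)*(-76) = -4*76 = -304)
a - y(u(-2, -8), 49) = -4835/41184 - 1*(-304) = -4835/41184 + 304 = 12515101/41184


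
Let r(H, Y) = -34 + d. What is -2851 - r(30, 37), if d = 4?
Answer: -2821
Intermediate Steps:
r(H, Y) = -30 (r(H, Y) = -34 + 4 = -30)
-2851 - r(30, 37) = -2851 - 1*(-30) = -2851 + 30 = -2821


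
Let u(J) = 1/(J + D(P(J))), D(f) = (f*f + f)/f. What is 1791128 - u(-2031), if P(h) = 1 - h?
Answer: 3582255/2 ≈ 1.7911e+6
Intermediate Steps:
D(f) = (f + f**2)/f (D(f) = (f**2 + f)/f = (f + f**2)/f)
u(J) = 1/2 (u(J) = 1/(J + (1 + (1 - J))) = 1/(J + (2 - J)) = 1/2)
1791128 - u(-2031) = 1791128 - 1*1/2 = 1791128 - 1/2 = 3582255/2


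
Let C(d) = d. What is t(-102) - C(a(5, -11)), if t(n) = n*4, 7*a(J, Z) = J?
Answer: -2861/7 ≈ -408.71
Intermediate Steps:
a(J, Z) = J/7
t(n) = 4*n
t(-102) - C(a(5, -11)) = 4*(-102) - 5/7 = -408 - 1*5/7 = -408 - 5/7 = -2861/7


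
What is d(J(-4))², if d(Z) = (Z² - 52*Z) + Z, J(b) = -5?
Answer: 78400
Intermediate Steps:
d(Z) = Z² - 51*Z
d(J(-4))² = (-5*(-51 - 5))² = (-5*(-56))² = 280² = 78400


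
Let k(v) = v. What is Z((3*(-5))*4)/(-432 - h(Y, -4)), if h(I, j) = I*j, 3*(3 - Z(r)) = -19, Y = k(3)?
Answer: -1/45 ≈ -0.022222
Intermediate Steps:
Y = 3
Z(r) = 28/3 (Z(r) = 3 - 1/3*(-19) = 3 + 19/3 = 28/3)
Z((3*(-5))*4)/(-432 - h(Y, -4)) = 28/(3*(-432 - 3*(-4))) = 28/(3*(-432 - 1*(-12))) = 28/(3*(-432 + 12)) = (28/3)/(-420) = (28/3)*(-1/420) = -1/45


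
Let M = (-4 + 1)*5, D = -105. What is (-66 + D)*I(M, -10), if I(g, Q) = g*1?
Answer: 2565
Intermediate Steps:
M = -15 (M = -3*5 = -15)
I(g, Q) = g
(-66 + D)*I(M, -10) = (-66 - 105)*(-15) = -171*(-15) = 2565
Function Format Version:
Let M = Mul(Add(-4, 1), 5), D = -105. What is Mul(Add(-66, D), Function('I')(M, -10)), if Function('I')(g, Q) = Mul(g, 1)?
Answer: 2565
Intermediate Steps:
M = -15 (M = Mul(-3, 5) = -15)
Function('I')(g, Q) = g
Mul(Add(-66, D), Function('I')(M, -10)) = Mul(Add(-66, -105), -15) = Mul(-171, -15) = 2565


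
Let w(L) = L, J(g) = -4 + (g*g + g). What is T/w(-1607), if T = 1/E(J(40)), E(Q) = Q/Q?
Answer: -1/1607 ≈ -0.00062228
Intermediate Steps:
J(g) = -4 + g + g**2 (J(g) = -4 + (g**2 + g) = -4 + (g + g**2) = -4 + g + g**2)
E(Q) = 1
T = 1 (T = 1/1 = 1)
T/w(-1607) = 1/(-1607) = 1*(-1/1607) = -1/1607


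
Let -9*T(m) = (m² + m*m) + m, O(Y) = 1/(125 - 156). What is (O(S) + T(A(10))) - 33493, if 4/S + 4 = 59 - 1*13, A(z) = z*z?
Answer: -3322552/93 ≈ -35726.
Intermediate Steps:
A(z) = z²
S = 2/21 (S = 4/(-4 + (59 - 1*13)) = 4/(-4 + (59 - 13)) = 4/(-4 + 46) = 4/42 = 4*(1/42) = 2/21 ≈ 0.095238)
O(Y) = -1/31 (O(Y) = 1/(-31) = -1/31)
T(m) = -2*m²/9 - m/9 (T(m) = -((m² + m*m) + m)/9 = -((m² + m²) + m)/9 = -(2*m² + m)/9 = -(m + 2*m²)/9 = -2*m²/9 - m/9)
(O(S) + T(A(10))) - 33493 = (-1/31 - ⅑*10²*(1 + 2*10²)) - 33493 = (-1/31 - ⅑*100*(1 + 2*100)) - 33493 = (-1/31 - ⅑*100*(1 + 200)) - 33493 = (-1/31 - ⅑*100*201) - 33493 = (-1/31 - 6700/3) - 33493 = -207703/93 - 33493 = -3322552/93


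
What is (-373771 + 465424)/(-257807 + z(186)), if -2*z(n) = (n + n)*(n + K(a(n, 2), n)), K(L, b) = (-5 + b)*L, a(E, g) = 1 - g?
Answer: -91653/258737 ≈ -0.35423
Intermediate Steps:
K(L, b) = L*(-5 + b)
z(n) = -5*n (z(n) = -(n + n)*(n + (1 - 1*2)*(-5 + n))/2 = -2*n*(n + (1 - 2)*(-5 + n))/2 = -2*n*(n - (-5 + n))/2 = -2*n*(n + (5 - n))/2 = -2*n*5/2 = -5*n)
(-373771 + 465424)/(-257807 + z(186)) = (-373771 + 465424)/(-257807 - 5*186) = 91653/(-257807 - 930) = 91653/(-258737) = 91653*(-1/258737) = -91653/258737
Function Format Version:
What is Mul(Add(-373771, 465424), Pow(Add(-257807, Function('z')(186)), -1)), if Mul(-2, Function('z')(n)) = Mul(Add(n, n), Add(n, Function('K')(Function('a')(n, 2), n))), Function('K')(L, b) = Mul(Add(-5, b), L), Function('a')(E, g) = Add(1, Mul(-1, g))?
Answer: Rational(-91653, 258737) ≈ -0.35423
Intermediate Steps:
Function('K')(L, b) = Mul(L, Add(-5, b))
Function('z')(n) = Mul(-5, n) (Function('z')(n) = Mul(Rational(-1, 2), Mul(Add(n, n), Add(n, Mul(Add(1, Mul(-1, 2)), Add(-5, n))))) = Mul(Rational(-1, 2), Mul(Mul(2, n), Add(n, Mul(Add(1, -2), Add(-5, n))))) = Mul(Rational(-1, 2), Mul(Mul(2, n), Add(n, Mul(-1, Add(-5, n))))) = Mul(Rational(-1, 2), Mul(Mul(2, n), Add(n, Add(5, Mul(-1, n))))) = Mul(Rational(-1, 2), Mul(Mul(2, n), 5)) = Mul(Rational(-1, 2), Mul(10, n)) = Mul(-5, n))
Mul(Add(-373771, 465424), Pow(Add(-257807, Function('z')(186)), -1)) = Mul(Add(-373771, 465424), Pow(Add(-257807, Mul(-5, 186)), -1)) = Mul(91653, Pow(Add(-257807, -930), -1)) = Mul(91653, Pow(-258737, -1)) = Mul(91653, Rational(-1, 258737)) = Rational(-91653, 258737)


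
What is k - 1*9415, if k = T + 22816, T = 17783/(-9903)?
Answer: 132692320/9903 ≈ 13399.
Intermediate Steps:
T = -17783/9903 (T = 17783*(-1/9903) = -17783/9903 ≈ -1.7957)
k = 225929065/9903 (k = -17783/9903 + 22816 = 225929065/9903 ≈ 22814.)
k - 1*9415 = 225929065/9903 - 1*9415 = 225929065/9903 - 9415 = 132692320/9903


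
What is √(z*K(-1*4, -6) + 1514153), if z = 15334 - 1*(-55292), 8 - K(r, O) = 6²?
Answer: 5*I*√18535 ≈ 680.72*I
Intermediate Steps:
K(r, O) = -28 (K(r, O) = 8 - 1*6² = 8 - 1*36 = 8 - 36 = -28)
z = 70626 (z = 15334 + 55292 = 70626)
√(z*K(-1*4, -6) + 1514153) = √(70626*(-28) + 1514153) = √(-1977528 + 1514153) = √(-463375) = 5*I*√18535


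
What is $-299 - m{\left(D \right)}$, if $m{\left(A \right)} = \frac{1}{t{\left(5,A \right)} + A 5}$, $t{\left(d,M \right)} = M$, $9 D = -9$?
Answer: $- \frac{1793}{6} \approx -298.83$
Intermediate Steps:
$D = -1$ ($D = \frac{1}{9} \left(-9\right) = -1$)
$m{\left(A \right)} = \frac{1}{6 A}$ ($m{\left(A \right)} = \frac{1}{A + A 5} = \frac{1}{A + 5 A} = \frac{1}{6 A}$)
$-299 - m{\left(D \right)} = -299 - \frac{1}{6 \left(-1\right)} = -299 - \frac{1}{6} \left(-1\right) = -299 - - \frac{1}{6} = -299 + \frac{1}{6} = - \frac{1793}{6}$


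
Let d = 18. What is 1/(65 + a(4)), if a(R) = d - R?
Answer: 1/79 ≈ 0.012658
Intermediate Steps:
a(R) = 18 - R
1/(65 + a(4)) = 1/(65 + (18 - 1*4)) = 1/(65 + (18 - 4)) = 1/(65 + 14) = 1/79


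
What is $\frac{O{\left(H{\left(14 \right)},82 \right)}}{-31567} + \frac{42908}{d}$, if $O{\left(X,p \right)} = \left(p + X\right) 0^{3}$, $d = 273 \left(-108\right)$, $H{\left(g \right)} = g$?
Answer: $- \frac{10727}{7371} \approx -1.4553$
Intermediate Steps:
$d = -29484$
$O{\left(X,p \right)} = 0$ ($O{\left(X,p \right)} = \left(X + p\right) 0 = 0$)
$\frac{O{\left(H{\left(14 \right)},82 \right)}}{-31567} + \frac{42908}{d} = \frac{0}{-31567} + \frac{42908}{-29484} = 0 \left(- \frac{1}{31567}\right) + 42908 \left(- \frac{1}{29484}\right) = 0 - \frac{10727}{7371} = - \frac{10727}{7371}$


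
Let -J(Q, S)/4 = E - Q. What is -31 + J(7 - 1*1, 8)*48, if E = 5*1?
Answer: 161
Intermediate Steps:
E = 5
J(Q, S) = -20 + 4*Q (J(Q, S) = -4*(5 - Q) = -20 + 4*Q)
-31 + J(7 - 1*1, 8)*48 = -31 + (-20 + 4*(7 - 1*1))*48 = -31 + (-20 + 4*(7 - 1))*48 = -31 + (-20 + 4*6)*48 = -31 + (-20 + 24)*48 = -31 + 4*48 = -31 + 192 = 161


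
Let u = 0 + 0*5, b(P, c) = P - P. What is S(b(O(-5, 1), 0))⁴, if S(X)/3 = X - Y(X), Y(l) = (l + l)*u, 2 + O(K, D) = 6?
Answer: 0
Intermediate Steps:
O(K, D) = 4 (O(K, D) = -2 + 6 = 4)
b(P, c) = 0
u = 0 (u = 0 + 0 = 0)
Y(l) = 0 (Y(l) = (l + l)*0 = (2*l)*0 = 0)
S(X) = 3*X (S(X) = 3*(X - 1*0) = 3*(X + 0) = 3*X)
S(b(O(-5, 1), 0))⁴ = (3*0)⁴ = 0⁴ = 0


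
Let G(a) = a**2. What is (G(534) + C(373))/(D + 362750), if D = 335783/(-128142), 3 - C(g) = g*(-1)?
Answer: 5226948792/6640453531 ≈ 0.78714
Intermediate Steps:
C(g) = 3 + g (C(g) = 3 - g*(-1) = 3 - (-1)*g = 3 + g)
D = -47969/18306 (D = 335783*(-1/128142) = -47969/18306 ≈ -2.6204)
(G(534) + C(373))/(D + 362750) = (534**2 + (3 + 373))/(-47969/18306 + 362750) = (285156 + 376)/(6640453531/18306) = 285532*(18306/6640453531) = 5226948792/6640453531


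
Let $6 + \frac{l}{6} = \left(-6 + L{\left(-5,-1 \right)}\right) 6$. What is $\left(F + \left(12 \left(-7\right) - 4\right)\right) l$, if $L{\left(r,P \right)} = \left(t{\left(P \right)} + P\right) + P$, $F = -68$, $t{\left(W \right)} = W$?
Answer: $56160$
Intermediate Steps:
$L{\left(r,P \right)} = 3 P$ ($L{\left(r,P \right)} = \left(P + P\right) + P = 2 P + P = 3 P$)
$l = -360$ ($l = -36 + 6 \left(-6 + 3 \left(-1\right)\right) 6 = -36 + 6 \left(-6 - 3\right) 6 = -36 + 6 \left(\left(-9\right) 6\right) = -36 + 6 \left(-54\right) = -36 - 324 = -360$)
$\left(F + \left(12 \left(-7\right) - 4\right)\right) l = \left(-68 + \left(12 \left(-7\right) - 4\right)\right) \left(-360\right) = \left(-68 - 88\right) \left(-360\right) = \left(-156\right) \left(-360\right) = 56160$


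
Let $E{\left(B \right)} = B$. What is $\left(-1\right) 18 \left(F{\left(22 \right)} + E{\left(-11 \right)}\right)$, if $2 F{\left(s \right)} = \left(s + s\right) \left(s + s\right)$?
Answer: $-17226$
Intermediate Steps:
$F{\left(s \right)} = 2 s^{2}$ ($F{\left(s \right)} = \frac{\left(s + s\right) \left(s + s\right)}{2} = \frac{2 s 2 s}{2} = \frac{4 s^{2}}{2} = 2 s^{2}$)
$\left(-1\right) 18 \left(F{\left(22 \right)} + E{\left(-11 \right)}\right) = \left(-1\right) 18 \left(2 \cdot 22^{2} - 11\right) = - 18 \left(2 \cdot 484 - 11\right) = - 18 \left(968 - 11\right) = \left(-18\right) 957 = -17226$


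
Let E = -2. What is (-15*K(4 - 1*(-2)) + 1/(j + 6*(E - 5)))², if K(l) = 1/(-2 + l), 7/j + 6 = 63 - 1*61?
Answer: 6974881/490000 ≈ 14.234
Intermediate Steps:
j = -7/4 (j = 7/(-6 + (63 - 1*61)) = 7/(-6 + (63 - 61)) = 7/(-6 + 2) = 7/(-4) = 7*(-¼) = -7/4 ≈ -1.7500)
(-15*K(4 - 1*(-2)) + 1/(j + 6*(E - 5)))² = (-15/(-2 + (4 - 1*(-2))) + 1/(-7/4 + 6*(-2 - 5)))² = (-15/(-2 + (4 + 2)) + 1/(-7/4 + 6*(-7)))² = (-15/(-2 + 6) + 1/(-7/4 - 42))² = (-15/4 + 1/(-175/4))² = (-15*¼ - 4/175)² = (-15/4 - 4/175)² = (-2641/700)² = 6974881/490000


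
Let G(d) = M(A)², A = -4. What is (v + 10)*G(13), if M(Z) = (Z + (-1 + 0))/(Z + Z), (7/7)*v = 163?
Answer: 4325/64 ≈ 67.578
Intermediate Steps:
v = 163
M(Z) = (-1 + Z)/(2*Z) (M(Z) = (Z - 1)/((2*Z)) = (-1 + Z)*(1/(2*Z)) = (-1 + Z)/(2*Z))
G(d) = 25/64 (G(d) = ((½)*(-1 - 4)/(-4))² = ((½)*(-¼)*(-5))² = (5/8)² = 25/64)
(v + 10)*G(13) = (163 + 10)*(25/64) = 173*(25/64) = 4325/64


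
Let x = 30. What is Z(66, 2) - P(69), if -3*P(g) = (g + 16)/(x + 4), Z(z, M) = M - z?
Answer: -379/6 ≈ -63.167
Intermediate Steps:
P(g) = -8/51 - g/102 (P(g) = -(g + 16)/(3*(30 + 4)) = -(16 + g)/(3*34) = -(8/17 + g/34)/3 = -8/51 - g/102)
Z(66, 2) - P(69) = (2 - 1*66) - (-8/51 - 1/102*69) = (2 - 66) - (-8/51 - 23/34) = -64 - 1*(-5/6) = -64 + 5/6 = -379/6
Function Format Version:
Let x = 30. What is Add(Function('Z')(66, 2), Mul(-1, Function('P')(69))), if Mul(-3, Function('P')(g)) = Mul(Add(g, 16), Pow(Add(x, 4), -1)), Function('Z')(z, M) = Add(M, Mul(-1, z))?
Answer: Rational(-379, 6) ≈ -63.167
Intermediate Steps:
Function('P')(g) = Add(Rational(-8, 51), Mul(Rational(-1, 102), g)) (Function('P')(g) = Mul(Rational(-1, 3), Mul(Add(g, 16), Pow(Add(30, 4), -1))) = Mul(Rational(-1, 3), Mul(Add(16, g), Pow(34, -1))) = Mul(Rational(-1, 3), Mul(Add(16, g), Rational(1, 34))) = Mul(Rational(-1, 3), Add(Rational(8, 17), Mul(Rational(1, 34), g))) = Add(Rational(-8, 51), Mul(Rational(-1, 102), g)))
Add(Function('Z')(66, 2), Mul(-1, Function('P')(69))) = Add(Add(2, Mul(-1, 66)), Mul(-1, Add(Rational(-8, 51), Mul(Rational(-1, 102), 69)))) = Add(Add(2, -66), Mul(-1, Add(Rational(-8, 51), Rational(-23, 34)))) = Add(-64, Mul(-1, Rational(-5, 6))) = Add(-64, Rational(5, 6)) = Rational(-379, 6)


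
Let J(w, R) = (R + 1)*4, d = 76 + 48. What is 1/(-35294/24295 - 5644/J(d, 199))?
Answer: -971800/8267809 ≈ -0.11754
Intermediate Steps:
d = 124
J(w, R) = 4 + 4*R (J(w, R) = (1 + R)*4 = 4 + 4*R)
1/(-35294/24295 - 5644/J(d, 199)) = 1/(-35294/24295 - 5644/(4 + 4*199)) = 1/(-35294*1/24295 - 5644/(4 + 796)) = 1/(-35294/24295 - 5644/800) = 1/(-35294/24295 - 5644*1/800) = 1/(-35294/24295 - 1411/200) = 1/(-8267809/971800) = -971800/8267809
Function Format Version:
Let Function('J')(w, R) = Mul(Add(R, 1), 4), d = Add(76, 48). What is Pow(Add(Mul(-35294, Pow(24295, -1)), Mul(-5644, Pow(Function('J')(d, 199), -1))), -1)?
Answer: Rational(-971800, 8267809) ≈ -0.11754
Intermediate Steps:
d = 124
Function('J')(w, R) = Add(4, Mul(4, R)) (Function('J')(w, R) = Mul(Add(1, R), 4) = Add(4, Mul(4, R)))
Pow(Add(Mul(-35294, Pow(24295, -1)), Mul(-5644, Pow(Function('J')(d, 199), -1))), -1) = Pow(Add(Mul(-35294, Pow(24295, -1)), Mul(-5644, Pow(Add(4, Mul(4, 199)), -1))), -1) = Pow(Add(Mul(-35294, Rational(1, 24295)), Mul(-5644, Pow(Add(4, 796), -1))), -1) = Pow(Add(Rational(-35294, 24295), Mul(-5644, Pow(800, -1))), -1) = Pow(Add(Rational(-35294, 24295), Mul(-5644, Rational(1, 800))), -1) = Pow(Add(Rational(-35294, 24295), Rational(-1411, 200)), -1) = Pow(Rational(-8267809, 971800), -1) = Rational(-971800, 8267809)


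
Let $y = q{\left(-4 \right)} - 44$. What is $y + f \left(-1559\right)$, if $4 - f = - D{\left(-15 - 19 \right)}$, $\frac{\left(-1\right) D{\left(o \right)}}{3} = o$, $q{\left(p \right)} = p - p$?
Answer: $-165298$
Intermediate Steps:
$q{\left(p \right)} = 0$
$D{\left(o \right)} = - 3 o$
$y = -44$ ($y = 0 - 44 = -44$)
$f = 106$ ($f = 4 - - \left(-3\right) \left(-15 - 19\right) = 4 - - \left(-3\right) \left(-34\right) = 4 - \left(-1\right) 102 = 4 - -102 = 4 + 102 = 106$)
$y + f \left(-1559\right) = -44 + 106 \left(-1559\right) = -44 - 165254 = -165298$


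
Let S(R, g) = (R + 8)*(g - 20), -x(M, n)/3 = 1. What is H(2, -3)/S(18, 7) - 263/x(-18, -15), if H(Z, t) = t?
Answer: 88903/1014 ≈ 87.676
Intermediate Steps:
x(M, n) = -3 (x(M, n) = -3*1 = -3)
S(R, g) = (-20 + g)*(8 + R) (S(R, g) = (8 + R)*(-20 + g) = (-20 + g)*(8 + R))
H(2, -3)/S(18, 7) - 263/x(-18, -15) = -3/(-160 - 20*18 + 8*7 + 18*7) - 263/(-3) = -3/(-160 - 360 + 56 + 126) - 263*(-⅓) = -3/(-338) + 263/3 = -3*(-1/338) + 263/3 = 3/338 + 263/3 = 88903/1014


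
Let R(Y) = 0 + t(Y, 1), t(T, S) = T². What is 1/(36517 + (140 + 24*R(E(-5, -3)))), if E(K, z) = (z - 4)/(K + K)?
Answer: 25/916719 ≈ 2.7271e-5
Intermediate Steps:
E(K, z) = (-4 + z)/(2*K) (E(K, z) = (-4 + z)/((2*K)) = (-4 + z)*(1/(2*K)) = (-4 + z)/(2*K))
R(Y) = Y² (R(Y) = 0 + Y² = Y²)
1/(36517 + (140 + 24*R(E(-5, -3)))) = 1/(36517 + (140 + 24*((½)*(-4 - 3)/(-5))²)) = 1/(36517 + (140 + 24*((½)*(-⅕)*(-7))²)) = 1/(36517 + (140 + 24*(7/10)²)) = 1/(36517 + (140 + 24*(49/100))) = 1/(36517 + (140 + 294/25)) = 1/(36517 + 3794/25) = 1/(916719/25) = 25/916719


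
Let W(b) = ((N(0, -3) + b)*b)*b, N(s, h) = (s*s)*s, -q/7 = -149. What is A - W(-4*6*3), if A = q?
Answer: 374291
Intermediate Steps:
q = 1043 (q = -7*(-149) = 1043)
N(s, h) = s³ (N(s, h) = s²*s = s³)
W(b) = b³ (W(b) = ((0³ + b)*b)*b = ((0 + b)*b)*b = (b*b)*b = b²*b = b³)
A = 1043
A - W(-4*6*3) = 1043 - (-4*6*3)³ = 1043 - (-24*3)³ = 1043 - 1*(-72)³ = 1043 - 1*(-373248) = 1043 + 373248 = 374291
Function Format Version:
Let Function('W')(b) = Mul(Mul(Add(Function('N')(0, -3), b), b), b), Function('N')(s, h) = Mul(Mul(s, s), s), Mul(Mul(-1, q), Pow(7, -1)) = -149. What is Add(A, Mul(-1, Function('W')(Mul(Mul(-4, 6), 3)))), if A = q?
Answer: 374291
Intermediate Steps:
q = 1043 (q = Mul(-7, -149) = 1043)
Function('N')(s, h) = Pow(s, 3) (Function('N')(s, h) = Mul(Pow(s, 2), s) = Pow(s, 3))
Function('W')(b) = Pow(b, 3) (Function('W')(b) = Mul(Mul(Add(Pow(0, 3), b), b), b) = Mul(Mul(Add(0, b), b), b) = Mul(Mul(b, b), b) = Mul(Pow(b, 2), b) = Pow(b, 3))
A = 1043
Add(A, Mul(-1, Function('W')(Mul(Mul(-4, 6), 3)))) = Add(1043, Mul(-1, Pow(Mul(Mul(-4, 6), 3), 3))) = Add(1043, Mul(-1, Pow(Mul(-24, 3), 3))) = Add(1043, Mul(-1, Pow(-72, 3))) = Add(1043, Mul(-1, -373248)) = Add(1043, 373248) = 374291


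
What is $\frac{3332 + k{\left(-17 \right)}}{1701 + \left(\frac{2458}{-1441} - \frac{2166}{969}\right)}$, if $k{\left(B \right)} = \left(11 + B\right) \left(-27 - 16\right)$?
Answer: $\frac{87944230}{41572853} \approx 2.1154$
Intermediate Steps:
$k{\left(B \right)} = -473 - 43 B$ ($k{\left(B \right)} = \left(11 + B\right) \left(-43\right) = -473 - 43 B$)
$\frac{3332 + k{\left(-17 \right)}}{1701 + \left(\frac{2458}{-1441} - \frac{2166}{969}\right)} = \frac{3332 - -258}{1701 + \left(\frac{2458}{-1441} - \frac{2166}{969}\right)} = \frac{3332 + \left(-473 + 731\right)}{1701 + \left(2458 \left(- \frac{1}{1441}\right) - \frac{38}{17}\right)} = \frac{3332 + 258}{1701 - \frac{96544}{24497}} = \frac{3590}{1701 - \frac{96544}{24497}} = \frac{3590}{\frac{41572853}{24497}} = 3590 \cdot \frac{24497}{41572853} = \frac{87944230}{41572853}$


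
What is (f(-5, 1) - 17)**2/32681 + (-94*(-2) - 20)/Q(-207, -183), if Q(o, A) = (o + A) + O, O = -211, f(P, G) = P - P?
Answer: -5316719/19641281 ≈ -0.27069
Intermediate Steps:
f(P, G) = 0
Q(o, A) = -211 + A + o (Q(o, A) = (o + A) - 211 = (A + o) - 211 = -211 + A + o)
(f(-5, 1) - 17)**2/32681 + (-94*(-2) - 20)/Q(-207, -183) = (0 - 17)**2/32681 + (-94*(-2) - 20)/(-211 - 183 - 207) = (-17)**2*(1/32681) + (188 - 20)/(-601) = 289*(1/32681) + 168*(-1/601) = 289/32681 - 168/601 = -5316719/19641281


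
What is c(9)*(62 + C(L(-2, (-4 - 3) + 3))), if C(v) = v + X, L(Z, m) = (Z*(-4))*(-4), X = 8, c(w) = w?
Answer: 342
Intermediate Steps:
L(Z, m) = 16*Z (L(Z, m) = -4*Z*(-4) = 16*Z)
C(v) = 8 + v (C(v) = v + 8 = 8 + v)
c(9)*(62 + C(L(-2, (-4 - 3) + 3))) = 9*(62 + (8 + 16*(-2))) = 9*(62 + (8 - 32)) = 9*(62 - 24) = 9*38 = 342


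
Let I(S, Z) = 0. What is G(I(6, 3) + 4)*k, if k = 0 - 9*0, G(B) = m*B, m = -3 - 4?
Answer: 0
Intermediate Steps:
m = -7
G(B) = -7*B
k = 0 (k = 0 + 0 = 0)
G(I(6, 3) + 4)*k = -7*(0 + 4)*0 = -7*4*0 = -28*0 = 0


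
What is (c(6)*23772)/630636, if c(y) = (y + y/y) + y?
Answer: 25753/52553 ≈ 0.49004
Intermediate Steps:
c(y) = 1 + 2*y (c(y) = (y + 1) + y = (1 + y) + y = 1 + 2*y)
(c(6)*23772)/630636 = ((1 + 2*6)*23772)/630636 = ((1 + 12)*23772)*(1/630636) = (13*23772)*(1/630636) = 309036*(1/630636) = 25753/52553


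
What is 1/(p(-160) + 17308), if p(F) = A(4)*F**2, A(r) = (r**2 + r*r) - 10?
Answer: 1/580508 ≈ 1.7226e-6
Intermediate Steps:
A(r) = -10 + 2*r**2 (A(r) = (r**2 + r**2) - 10 = 2*r**2 - 10 = -10 + 2*r**2)
p(F) = 22*F**2 (p(F) = (-10 + 2*4**2)*F**2 = (-10 + 2*16)*F**2 = (-10 + 32)*F**2 = 22*F**2)
1/(p(-160) + 17308) = 1/(22*(-160)**2 + 17308) = 1/(22*25600 + 17308) = 1/(563200 + 17308) = 1/580508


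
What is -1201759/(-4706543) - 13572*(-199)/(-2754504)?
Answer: -261147587363/360116431102 ≈ -0.72518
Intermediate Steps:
-1201759/(-4706543) - 13572*(-199)/(-2754504) = -1201759*(-1/4706543) + 2700828*(-1/2754504) = 1201759/4706543 - 75023/76514 = -261147587363/360116431102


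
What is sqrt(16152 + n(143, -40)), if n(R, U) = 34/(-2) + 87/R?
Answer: 8*sqrt(5155579)/143 ≈ 127.03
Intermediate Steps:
n(R, U) = -17 + 87/R (n(R, U) = 34*(-1/2) + 87/R = -17 + 87/R)
sqrt(16152 + n(143, -40)) = sqrt(16152 + (-17 + 87/143)) = sqrt(16152 - 2344/143) = sqrt(2307392/143) = 8*sqrt(5155579)/143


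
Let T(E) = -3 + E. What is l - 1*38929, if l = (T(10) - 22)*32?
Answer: -39409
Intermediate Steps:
l = -480 (l = ((-3 + 10) - 22)*32 = (7 - 22)*32 = -15*32 = -480)
l - 1*38929 = -480 - 1*38929 = -480 - 38929 = -39409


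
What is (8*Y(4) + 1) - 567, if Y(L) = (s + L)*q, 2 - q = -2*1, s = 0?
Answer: -438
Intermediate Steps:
q = 4 (q = 2 - (-2) = 2 - 1*(-2) = 2 + 2 = 4)
Y(L) = 4*L (Y(L) = (0 + L)*4 = L*4 = 4*L)
(8*Y(4) + 1) - 567 = (8*(4*4) + 1) - 567 = (8*16 + 1) - 567 = (128 + 1) - 567 = 129 - 567 = -438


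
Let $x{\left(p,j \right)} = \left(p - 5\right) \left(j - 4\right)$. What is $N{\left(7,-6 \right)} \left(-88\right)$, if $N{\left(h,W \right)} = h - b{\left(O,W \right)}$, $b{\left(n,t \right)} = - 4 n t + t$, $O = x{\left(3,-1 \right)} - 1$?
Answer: $17864$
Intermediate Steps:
$x{\left(p,j \right)} = \left(-5 + p\right) \left(-4 + j\right)$
$O = 9$ ($O = \left(20 - -5 - 12 - 3\right) - 1 = \left(20 + 5 - 12 - 3\right) - 1 = 10 - 1 = 9$)
$b{\left(n,t \right)} = t - 4 n t$ ($b{\left(n,t \right)} = - 4 n t + t = t - 4 n t$)
$N{\left(h,W \right)} = h + 35 W$ ($N{\left(h,W \right)} = h - W \left(1 - 36\right) = h - W \left(-35\right) = h - - 35 W = h + 35 W$)
$N{\left(7,-6 \right)} \left(-88\right) = \left(7 + 35 \left(-6\right)\right) \left(-88\right) = \left(7 - 210\right) \left(-88\right) = \left(-203\right) \left(-88\right) = 17864$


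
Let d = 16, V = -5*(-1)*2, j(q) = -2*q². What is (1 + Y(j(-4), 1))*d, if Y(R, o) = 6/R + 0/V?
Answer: 13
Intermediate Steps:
V = 10 (V = 5*2 = 10)
Y(R, o) = 6/R (Y(R, o) = 6/R + 0/10 = 6/R + 0*(⅒) = 6/R + 0 = 6/R)
(1 + Y(j(-4), 1))*d = (1 + 6/((-2*(-4)²)))*16 = (1 + 6/((-2*16)))*16 = (1 + 6/(-32))*16 = (1 + 6*(-1/32))*16 = (1 - 3/16)*16 = (13/16)*16 = 13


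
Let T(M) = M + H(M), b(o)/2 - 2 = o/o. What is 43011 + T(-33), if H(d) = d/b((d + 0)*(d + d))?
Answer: 85945/2 ≈ 42973.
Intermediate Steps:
b(o) = 6 (b(o) = 4 + 2*(o/o) = 4 + 2*1 = 4 + 2 = 6)
H(d) = d/6
T(M) = 7*M/6 (T(M) = M + M/6 = 7*M/6)
43011 + T(-33) = 43011 + (7/6)*(-33) = 43011 - 77/2 = 85945/2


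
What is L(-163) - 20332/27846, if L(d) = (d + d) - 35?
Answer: -22789/63 ≈ -361.73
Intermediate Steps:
L(d) = -35 + 2*d (L(d) = 2*d - 35 = -35 + 2*d)
L(-163) - 20332/27846 = (-35 + 2*(-163)) - 20332/27846 = (-35 - 326) - 20332*1/27846 = -361 - 46/63 = -22789/63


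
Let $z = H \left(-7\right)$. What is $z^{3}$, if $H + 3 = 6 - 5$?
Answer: $2744$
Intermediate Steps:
$H = -2$ ($H = -3 + \left(6 - 5\right) = -3 + 1 = -2$)
$z = 14$ ($z = \left(-2\right) \left(-7\right) = 14$)
$z^{3} = 14^{3} = 2744$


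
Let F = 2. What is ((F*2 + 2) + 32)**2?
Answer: 1444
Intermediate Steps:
((F*2 + 2) + 32)**2 = ((2*2 + 2) + 32)**2 = ((4 + 2) + 32)**2 = (6 + 32)**2 = 38**2 = 1444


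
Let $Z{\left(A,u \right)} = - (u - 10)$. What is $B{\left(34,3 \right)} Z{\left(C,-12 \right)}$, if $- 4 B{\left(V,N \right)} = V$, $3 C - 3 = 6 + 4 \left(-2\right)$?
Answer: $-187$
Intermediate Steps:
$C = \frac{1}{3}$ ($C = 1 + \frac{6 + 4 \left(-2\right)}{3} = 1 + \frac{6 - 8}{3} = 1 + \frac{1}{3} \left(-2\right) = 1 - \frac{2}{3} = \frac{1}{3} \approx 0.33333$)
$B{\left(V,N \right)} = - \frac{V}{4}$
$Z{\left(A,u \right)} = 10 - u$ ($Z{\left(A,u \right)} = - (u - 10) = - (-10 + u) = 10 - u$)
$B{\left(34,3 \right)} Z{\left(C,-12 \right)} = \left(- \frac{1}{4}\right) 34 \left(10 - -12\right) = - \frac{17 \left(10 + 12\right)}{2} = \left(- \frac{17}{2}\right) 22 = -187$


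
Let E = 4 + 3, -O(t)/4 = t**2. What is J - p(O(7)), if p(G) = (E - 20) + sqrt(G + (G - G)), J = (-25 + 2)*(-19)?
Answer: 450 - 14*I ≈ 450.0 - 14.0*I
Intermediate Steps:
O(t) = -4*t**2
J = 437 (J = -23*(-19) = 437)
E = 7
p(G) = -13 + sqrt(G) (p(G) = (7 - 20) + sqrt(G + (G - G)) = -13 + sqrt(G + 0) = -13 + sqrt(G))
J - p(O(7)) = 437 - (-13 + sqrt(-4*7**2)) = 437 - (-13 + sqrt(-4*49)) = 437 - (-13 + sqrt(-196)) = 437 - (-13 + 14*I) = 437 + (13 - 14*I) = 450 - 14*I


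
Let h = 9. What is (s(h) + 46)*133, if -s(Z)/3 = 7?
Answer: 3325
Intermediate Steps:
s(Z) = -21 (s(Z) = -3*7 = -21)
(s(h) + 46)*133 = (-21 + 46)*133 = 25*133 = 3325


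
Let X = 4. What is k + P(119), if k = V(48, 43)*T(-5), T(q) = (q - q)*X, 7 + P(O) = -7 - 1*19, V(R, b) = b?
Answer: -33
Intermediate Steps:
P(O) = -33 (P(O) = -7 + (-7 - 1*19) = -7 + (-7 - 19) = -7 - 26 = -33)
T(q) = 0 (T(q) = (q - q)*4 = 0*4 = 0)
k = 0 (k = 43*0 = 0)
k + P(119) = 0 - 33 = -33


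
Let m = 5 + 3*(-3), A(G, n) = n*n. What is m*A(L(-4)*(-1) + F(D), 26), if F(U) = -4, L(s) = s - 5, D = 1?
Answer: -2704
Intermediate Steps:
L(s) = -5 + s
A(G, n) = n²
m = -4 (m = 5 - 9 = -4)
m*A(L(-4)*(-1) + F(D), 26) = -4*26² = -4*676 = -2704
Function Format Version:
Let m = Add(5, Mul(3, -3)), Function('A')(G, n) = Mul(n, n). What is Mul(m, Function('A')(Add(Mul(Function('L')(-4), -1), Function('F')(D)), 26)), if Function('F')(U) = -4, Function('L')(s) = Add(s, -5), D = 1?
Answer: -2704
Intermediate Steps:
Function('L')(s) = Add(-5, s)
Function('A')(G, n) = Pow(n, 2)
m = -4 (m = Add(5, -9) = -4)
Mul(m, Function('A')(Add(Mul(Function('L')(-4), -1), Function('F')(D)), 26)) = Mul(-4, Pow(26, 2)) = Mul(-4, 676) = -2704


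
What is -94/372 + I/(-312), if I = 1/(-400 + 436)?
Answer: -88015/348192 ≈ -0.25278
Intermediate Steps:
I = 1/36 ≈ 0.027778
-94/372 + I/(-312) = -94/372 + (1/36)/(-312) = -94*1/372 + (1/36)*(-1/312) = -47/186 - 1/11232 = -88015/348192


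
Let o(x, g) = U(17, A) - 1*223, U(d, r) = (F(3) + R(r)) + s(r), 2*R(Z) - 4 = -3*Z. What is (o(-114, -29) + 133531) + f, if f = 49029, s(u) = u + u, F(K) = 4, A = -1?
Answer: 364685/2 ≈ 1.8234e+5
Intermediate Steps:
s(u) = 2*u
R(Z) = 2 - 3*Z/2 (R(Z) = 2 + (-3*Z)/2 = 2 - 3*Z/2)
U(d, r) = 6 + r/2 (U(d, r) = (4 + (2 - 3*r/2)) + 2*r = (6 - 3*r/2) + 2*r = 6 + r/2)
o(x, g) = -435/2 (o(x, g) = (6 + (1/2)*(-1)) - 1*223 = (6 - 1/2) - 223 = 11/2 - 223 = -435/2)
(o(-114, -29) + 133531) + f = (-435/2 + 133531) + 49029 = 266627/2 + 49029 = 364685/2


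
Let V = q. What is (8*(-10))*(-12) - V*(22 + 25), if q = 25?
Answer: -215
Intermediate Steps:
V = 25
(8*(-10))*(-12) - V*(22 + 25) = (8*(-10))*(-12) - 25*(22 + 25) = -80*(-12) - 25*47 = 960 - 1*1175 = 960 - 1175 = -215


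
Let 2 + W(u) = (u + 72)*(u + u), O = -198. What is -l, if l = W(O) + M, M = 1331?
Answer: -51225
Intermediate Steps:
W(u) = -2 + 2*u*(72 + u) (W(u) = -2 + (u + 72)*(u + u) = -2 + (72 + u)*(2*u) = -2 + 2*u*(72 + u))
l = 51225 (l = (-2 + 2*(-198)² + 144*(-198)) + 1331 = (-2 + 2*39204 - 28512) + 1331 = (-2 + 78408 - 28512) + 1331 = 49894 + 1331 = 51225)
-l = -1*51225 = -51225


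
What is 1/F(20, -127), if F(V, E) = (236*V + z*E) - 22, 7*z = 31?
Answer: 7/28949 ≈ 0.00024180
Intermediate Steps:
z = 31/7 (z = (⅐)*31 = 31/7 ≈ 4.4286)
F(V, E) = -22 + 236*V + 31*E/7 (F(V, E) = (236*V + 31*E/7) - 22 = -22 + 236*V + 31*E/7)
1/F(20, -127) = 1/(-22 + 236*20 + (31/7)*(-127)) = 1/(-22 + 4720 - 3937/7) = 1/(28949/7) = 7/28949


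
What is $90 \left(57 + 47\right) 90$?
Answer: $842400$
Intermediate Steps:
$90 \left(57 + 47\right) 90 = 90 \cdot 104 \cdot 90 = 9360 \cdot 90 = 842400$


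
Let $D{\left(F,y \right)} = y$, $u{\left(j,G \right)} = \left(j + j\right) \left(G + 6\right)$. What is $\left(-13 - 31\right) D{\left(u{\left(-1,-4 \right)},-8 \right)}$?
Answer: $352$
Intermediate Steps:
$u{\left(j,G \right)} = 2 j \left(6 + G\right)$
$\left(-13 - 31\right) D{\left(u{\left(-1,-4 \right)},-8 \right)} = \left(-13 - 31\right) \left(-8\right) = \left(-44\right) \left(-8\right) = 352$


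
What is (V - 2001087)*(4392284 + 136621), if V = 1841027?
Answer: -724896534300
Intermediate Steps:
(V - 2001087)*(4392284 + 136621) = (1841027 - 2001087)*(4392284 + 136621) = -160060*4528905 = -724896534300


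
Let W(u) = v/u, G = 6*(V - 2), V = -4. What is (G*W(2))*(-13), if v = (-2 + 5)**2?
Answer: 2106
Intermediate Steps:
G = -36 (G = 6*(-4 - 2) = 6*(-6) = -36)
v = 9 (v = 3**2 = 9)
W(u) = 9/u
(G*W(2))*(-13) = -324/2*(-13) = -36*9/2*(-13) = -162*(-13) = 2106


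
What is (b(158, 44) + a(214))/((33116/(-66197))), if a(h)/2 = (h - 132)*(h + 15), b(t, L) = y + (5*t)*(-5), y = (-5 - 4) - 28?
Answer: -2222167093/33116 ≈ -67103.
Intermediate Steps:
y = -37 (y = -9 - 28 = -37)
b(t, L) = -37 - 25*t (b(t, L) = -37 + (5*t)*(-5) = -37 - 25*t)
a(h) = 2*(-132 + h)*(15 + h) (a(h) = 2*((h - 132)*(h + 15)) = 2*((-132 + h)*(15 + h)) = 2*(-132 + h)*(15 + h))
(b(158, 44) + a(214))/((33116/(-66197))) = ((-37 - 25*158) + (-3960 - 234*214 + 2*214²))/((33116/(-66197))) = ((-37 - 3950) + (-3960 - 50076 + 2*45796))/((33116*(-1/66197))) = (-3987 + (-3960 - 50076 + 91592))/(-33116/66197) = (-3987 + 37556)*(-66197/33116) = 33569*(-66197/33116) = -2222167093/33116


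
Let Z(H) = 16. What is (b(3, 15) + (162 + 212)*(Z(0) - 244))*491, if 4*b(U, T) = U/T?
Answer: -837370549/20 ≈ -4.1869e+7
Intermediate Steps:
b(U, T) = U/(4*T) (b(U, T) = (U/T)/4 = U/(4*T))
(b(3, 15) + (162 + 212)*(Z(0) - 244))*491 = ((¼)*3/15 + (162 + 212)*(16 - 244))*491 = ((¼)*3*(1/15) + 374*(-228))*491 = (1/20 - 85272)*491 = -1705439/20*491 = -837370549/20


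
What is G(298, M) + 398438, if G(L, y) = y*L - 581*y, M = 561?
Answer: 239675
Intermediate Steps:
G(L, y) = -581*y + L*y (G(L, y) = L*y - 581*y = -581*y + L*y)
G(298, M) + 398438 = 561*(-581 + 298) + 398438 = 561*(-283) + 398438 = -158763 + 398438 = 239675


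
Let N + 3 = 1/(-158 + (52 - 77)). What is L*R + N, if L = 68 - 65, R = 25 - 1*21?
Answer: 1646/183 ≈ 8.9945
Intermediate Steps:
N = -550/183 (N = -3 + 1/(-158 + (52 - 77)) = -3 + 1/(-158 - 25) = -3 + 1/(-183) = -3 - 1/183 = -550/183 ≈ -3.0055)
R = 4 (R = 25 - 21 = 4)
L = 3
L*R + N = 3*4 - 550/183 = 12 - 550/183 = 1646/183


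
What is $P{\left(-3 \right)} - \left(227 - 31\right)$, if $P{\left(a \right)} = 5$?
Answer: $-191$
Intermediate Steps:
$P{\left(-3 \right)} - \left(227 - 31\right) = 5 - \left(227 - 31\right) = 5 - 196 = -191$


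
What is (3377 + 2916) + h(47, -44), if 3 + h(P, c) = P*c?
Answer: 4222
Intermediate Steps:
h(P, c) = -3 + P*c
(3377 + 2916) + h(47, -44) = (3377 + 2916) + (-3 + 47*(-44)) = 6293 + (-3 - 2068) = 6293 - 2071 = 4222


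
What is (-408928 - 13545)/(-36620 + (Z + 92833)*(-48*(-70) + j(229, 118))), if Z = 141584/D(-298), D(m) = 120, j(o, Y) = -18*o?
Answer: 2112365/358372122 ≈ 0.0058943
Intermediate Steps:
Z = 17698/15 (Z = 141584/120 = 141584*(1/120) = 17698/15 ≈ 1179.9)
(-408928 - 13545)/(-36620 + (Z + 92833)*(-48*(-70) + j(229, 118))) = (-408928 - 13545)/(-36620 + (17698/15 + 92833)*(-48*(-70) - 18*229)) = -422473/(-36620 + 1410193*(3360 - 4122)/15) = -422473/(-36620 + (1410193/15)*(-762)) = -422473/(-36620 - 358189022/5) = -422473/(-358372122/5) = -422473*(-5/358372122) = 2112365/358372122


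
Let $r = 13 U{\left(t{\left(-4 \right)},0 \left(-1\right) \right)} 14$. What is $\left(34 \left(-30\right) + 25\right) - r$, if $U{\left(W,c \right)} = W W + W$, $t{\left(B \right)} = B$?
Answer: $-3179$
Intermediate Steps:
$U{\left(W,c \right)} = W + W^{2}$ ($U{\left(W,c \right)} = W^{2} + W = W + W^{2}$)
$r = 2184$ ($r = 13 \left(- 4 \left(1 - 4\right)\right) 14 = 13 \left(\left(-4\right) \left(-3\right)\right) 14 = 13 \cdot 12 \cdot 14 = 156 \cdot 14 = 2184$)
$\left(34 \left(-30\right) + 25\right) - r = \left(34 \left(-30\right) + 25\right) - 2184 = \left(-1020 + 25\right) - 2184 = -995 - 2184 = -3179$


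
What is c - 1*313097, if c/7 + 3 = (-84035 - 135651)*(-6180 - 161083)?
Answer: 257217062808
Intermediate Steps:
c = 257217375905 (c = -21 + 7*((-84035 - 135651)*(-6180 - 161083)) = -21 + 7*(-219686*(-167263)) = -21 + 7*36745339418 = -21 + 257217375926 = 257217375905)
c - 1*313097 = 257217375905 - 1*313097 = 257217375905 - 313097 = 257217062808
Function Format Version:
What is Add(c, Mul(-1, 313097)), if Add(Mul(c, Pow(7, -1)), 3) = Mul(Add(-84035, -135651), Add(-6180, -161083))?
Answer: 257217062808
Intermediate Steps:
c = 257217375905 (c = Add(-21, Mul(7, Mul(Add(-84035, -135651), Add(-6180, -161083)))) = Add(-21, Mul(7, Mul(-219686, -167263))) = Add(-21, Mul(7, 36745339418)) = Add(-21, 257217375926) = 257217375905)
Add(c, Mul(-1, 313097)) = Add(257217375905, Mul(-1, 313097)) = Add(257217375905, -313097) = 257217062808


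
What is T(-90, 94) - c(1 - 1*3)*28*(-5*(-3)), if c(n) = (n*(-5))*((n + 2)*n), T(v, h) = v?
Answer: -90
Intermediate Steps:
c(n) = -5*n²*(2 + n) (c(n) = (-5*n)*((2 + n)*n) = (-5*n)*(n*(2 + n)) = -5*n²*(2 + n))
T(-90, 94) - c(1 - 1*3)*28*(-5*(-3)) = -90 - (5*(1 - 1*3)²*(-2 - (1 - 1*3)))*28*(-5*(-3)) = -90 - (5*(1 - 3)²*(-2 - (1 - 3)))*28*15 = -90 - (5*(-2)²*(-2 - 1*(-2)))*28*15 = -90 - (5*4*(-2 + 2))*28*15 = -90 - (5*4*0)*28*15 = -90 - 0*28*15 = -90 - 0*15 = -90 - 1*0 = -90 + 0 = -90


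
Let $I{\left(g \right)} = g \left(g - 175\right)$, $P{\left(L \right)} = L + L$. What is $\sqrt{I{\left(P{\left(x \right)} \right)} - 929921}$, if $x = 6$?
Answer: $i \sqrt{931877} \approx 965.34 i$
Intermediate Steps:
$P{\left(L \right)} = 2 L$
$I{\left(g \right)} = g \left(-175 + g\right)$
$\sqrt{I{\left(P{\left(x \right)} \right)} - 929921} = \sqrt{2 \cdot 6 \left(-175 + 2 \cdot 6\right) - 929921} = \sqrt{12 \left(-175 + 12\right) - 929921} = \sqrt{12 \left(-163\right) - 929921} = \sqrt{-1956 - 929921} = \sqrt{-931877} = i \sqrt{931877}$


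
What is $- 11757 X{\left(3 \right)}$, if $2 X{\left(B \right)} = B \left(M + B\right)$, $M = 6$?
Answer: $- \frac{317439}{2} \approx -1.5872 \cdot 10^{5}$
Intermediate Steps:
$X{\left(B \right)} = \frac{B \left(6 + B\right)}{2}$
$- 11757 X{\left(3 \right)} = - 11757 \cdot \frac{1}{2} \cdot 3 \left(6 + 3\right) = - 11757 \cdot \frac{1}{2} \cdot 3 \cdot 9 = \left(-11757\right) \frac{27}{2} = - \frac{317439}{2}$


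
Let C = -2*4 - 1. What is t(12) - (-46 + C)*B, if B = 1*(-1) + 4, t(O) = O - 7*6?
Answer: 135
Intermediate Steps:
t(O) = -42 + O (t(O) = O - 42 = -42 + O)
C = -9 (C = -8 - 1 = -9)
B = 3 (B = -1 + 4 = 3)
t(12) - (-46 + C)*B = (-42 + 12) - (-46 - 9)*3 = -30 - (-55)*3 = -30 - 1*(-165) = -30 + 165 = 135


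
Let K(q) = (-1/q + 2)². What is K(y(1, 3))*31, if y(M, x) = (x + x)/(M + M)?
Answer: 775/9 ≈ 86.111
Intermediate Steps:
y(M, x) = x/M (y(M, x) = (2*x)/((2*M)) = (2*x)*(1/(2*M)) = x/M)
K(q) = (2 - 1/q)²
K(y(1, 3))*31 = ((-1 + 2*(3/1))²/(3/1)²)*31 = ((-1 + 2*(3*1))²/(3*1)²)*31 = ((-1 + 2*3)²/3²)*31 = ((-1 + 6)²/9)*31 = ((⅑)*5²)*31 = ((⅑)*25)*31 = (25/9)*31 = 775/9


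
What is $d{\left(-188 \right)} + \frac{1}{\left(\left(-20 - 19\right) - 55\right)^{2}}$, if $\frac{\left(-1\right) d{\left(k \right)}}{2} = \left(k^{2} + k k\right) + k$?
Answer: $- \frac{1245875999}{8836} \approx -1.41 \cdot 10^{5}$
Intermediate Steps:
$d{\left(k \right)} = - 4 k^{2} - 2 k$ ($d{\left(k \right)} = - 2 \left(\left(k^{2} + k k\right) + k\right) = - 2 \left(\left(k^{2} + k^{2}\right) + k\right) = - 2 \left(2 k^{2} + k\right) = - 2 \left(k + 2 k^{2}\right) = - 4 k^{2} - 2 k$)
$d{\left(-188 \right)} + \frac{1}{\left(\left(-20 - 19\right) - 55\right)^{2}} = \left(-2\right) \left(-188\right) \left(1 + 2 \left(-188\right)\right) + \frac{1}{\left(\left(-20 - 19\right) - 55\right)^{2}} = \left(-2\right) \left(-188\right) \left(1 - 376\right) + \frac{1}{\left(\left(-20 - 19\right) - 55\right)^{2}} = \left(-2\right) \left(-188\right) \left(-375\right) + \frac{1}{\left(-39 - 55\right)^{2}} = -141000 + \frac{1}{\left(-94\right)^{2}} = -141000 + \frac{1}{8836} = - \frac{1245875999}{8836}$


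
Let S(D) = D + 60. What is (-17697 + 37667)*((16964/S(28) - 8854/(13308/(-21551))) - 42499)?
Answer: -20440223125720/36597 ≈ -5.5852e+8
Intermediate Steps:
S(D) = 60 + D
(-17697 + 37667)*((16964/S(28) - 8854/(13308/(-21551))) - 42499) = (-17697 + 37667)*((16964/(60 + 28) - 8854/(13308/(-21551))) - 42499) = 19970*((16964/88 - 8854/(13308*(-1/21551))) - 42499) = 19970*((16964*(1/88) - 8854/(-13308/21551)) - 42499) = 19970*((4241/22 - 8854*(-21551/13308)) - 42499) = 19970*((4241/22 + 95406277/6654) - 42499) = 19970*(531789427/36597 - 42499) = 19970*(-1023546476/36597) = -20440223125720/36597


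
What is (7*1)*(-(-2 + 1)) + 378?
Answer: 385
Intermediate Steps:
(7*1)*(-(-2 + 1)) + 378 = 7*(-1*(-1)) + 378 = 7*1 + 378 = 7 + 378 = 385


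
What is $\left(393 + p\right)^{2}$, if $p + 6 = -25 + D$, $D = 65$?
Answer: $182329$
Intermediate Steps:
$p = 34$ ($p = -6 + \left(-25 + 65\right) = -6 + 40 = 34$)
$\left(393 + p\right)^{2} = \left(393 + 34\right)^{2} = 427^{2} = 182329$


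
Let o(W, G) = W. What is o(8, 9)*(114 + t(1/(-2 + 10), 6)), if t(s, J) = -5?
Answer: 872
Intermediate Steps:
o(8, 9)*(114 + t(1/(-2 + 10), 6)) = 8*(114 - 5) = 8*109 = 872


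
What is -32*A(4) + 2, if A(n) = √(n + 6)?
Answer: 2 - 32*√10 ≈ -99.193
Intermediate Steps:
A(n) = √(6 + n)
-32*A(4) + 2 = -32*√(6 + 4) + 2 = -32*√10 + 2 = 2 - 32*√10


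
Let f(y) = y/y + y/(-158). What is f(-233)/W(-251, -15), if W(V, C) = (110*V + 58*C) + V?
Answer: -391/4539498 ≈ -8.6133e-5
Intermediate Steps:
f(y) = 1 - y/158 (f(y) = 1 + y*(-1/158) = 1 - y/158)
W(V, C) = 58*C + 111*V (W(V, C) = (58*C + 110*V) + V = 58*C + 111*V)
f(-233)/W(-251, -15) = (1 - 1/158*(-233))/(58*(-15) + 111*(-251)) = (1 + 233/158)/(-870 - 27861) = (391/158)/(-28731) = (391/158)*(-1/28731) = -391/4539498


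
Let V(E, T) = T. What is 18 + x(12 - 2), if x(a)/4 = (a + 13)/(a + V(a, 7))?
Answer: 398/17 ≈ 23.412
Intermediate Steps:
x(a) = 4*(13 + a)/(7 + a) (x(a) = 4*((a + 13)/(a + 7)) = 4*((13 + a)/(7 + a)) = 4*(13 + a)/(7 + a))
18 + x(12 - 2) = 18 + 4*(13 + (12 - 2))/(7 + (12 - 2)) = 18 + 4*(13 + 10)/(7 + 10) = 18 + 4*23/17 = 18 + 4*(1/17)*23 = 18 + 92/17 = 398/17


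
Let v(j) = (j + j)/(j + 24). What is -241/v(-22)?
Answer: 241/22 ≈ 10.955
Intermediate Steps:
v(j) = 2*j/(24 + j) (v(j) = (2*j)/(24 + j) = 2*j/(24 + j))
-241/v(-22) = -241/(2*(-22)/(24 - 22)) = -241/(2*(-22)/2) = -241/(2*(-22)*(½)) = -241/(-22) = -241*(-1/22) = 241/22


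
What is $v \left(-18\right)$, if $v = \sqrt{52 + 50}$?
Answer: $- 18 \sqrt{102} \approx -181.79$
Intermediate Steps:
$v = \sqrt{102} \approx 10.1$
$v \left(-18\right) = \sqrt{102} \left(-18\right) = - 18 \sqrt{102}$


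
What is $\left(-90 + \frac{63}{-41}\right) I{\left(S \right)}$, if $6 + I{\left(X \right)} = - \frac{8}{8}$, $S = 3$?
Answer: $\frac{26271}{41} \approx 640.76$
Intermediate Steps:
$I{\left(X \right)} = -7$ ($I{\left(X \right)} = -6 - \frac{8}{8} = -6 - 1 = -7$)
$\left(-90 + \frac{63}{-41}\right) I{\left(S \right)} = \left(-90 + \frac{63}{-41}\right) \left(-7\right) = \left(-90 + 63 \left(- \frac{1}{41}\right)\right) \left(-7\right) = \left(-90 - \frac{63}{41}\right) \left(-7\right) = \left(- \frac{3753}{41}\right) \left(-7\right) = \frac{26271}{41}$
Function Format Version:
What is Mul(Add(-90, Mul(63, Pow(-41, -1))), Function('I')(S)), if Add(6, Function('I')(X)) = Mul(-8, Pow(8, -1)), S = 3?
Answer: Rational(26271, 41) ≈ 640.76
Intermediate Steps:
Function('I')(X) = -7 (Function('I')(X) = Add(-6, Mul(-8, Pow(8, -1))) = Add(-6, Mul(-8, Rational(1, 8))) = Add(-6, -1) = -7)
Mul(Add(-90, Mul(63, Pow(-41, -1))), Function('I')(S)) = Mul(Add(-90, Mul(63, Pow(-41, -1))), -7) = Mul(Add(-90, Mul(63, Rational(-1, 41))), -7) = Mul(Add(-90, Rational(-63, 41)), -7) = Mul(Rational(-3753, 41), -7) = Rational(26271, 41)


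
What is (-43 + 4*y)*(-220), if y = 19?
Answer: -7260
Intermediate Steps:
(-43 + 4*y)*(-220) = (-43 + 4*19)*(-220) = (-43 + 76)*(-220) = 33*(-220) = -7260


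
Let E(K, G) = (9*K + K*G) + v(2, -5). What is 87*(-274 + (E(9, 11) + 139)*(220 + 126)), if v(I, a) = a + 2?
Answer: 9488394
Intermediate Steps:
v(I, a) = 2 + a
E(K, G) = -3 + 9*K + G*K (E(K, G) = (9*K + K*G) + (2 - 5) = (9*K + G*K) - 3 = -3 + 9*K + G*K)
87*(-274 + (E(9, 11) + 139)*(220 + 126)) = 87*(-274 + ((-3 + 9*9 + 11*9) + 139)*(220 + 126)) = 87*(-274 + ((-3 + 81 + 99) + 139)*346) = 87*(-274 + (177 + 139)*346) = 87*(-274 + 316*346) = 87*(-274 + 109336) = 87*109062 = 9488394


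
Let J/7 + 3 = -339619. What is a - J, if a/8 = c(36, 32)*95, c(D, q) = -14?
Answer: 2366714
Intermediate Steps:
J = -2377354 (J = -21 + 7*(-339619) = -21 - 2377333 = -2377354)
a = -10640 (a = 8*(-14*95) = 8*(-1330) = -10640)
a - J = -10640 - 1*(-2377354) = -10640 + 2377354 = 2366714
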